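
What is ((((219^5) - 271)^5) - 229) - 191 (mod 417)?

26

(219)^5 ≡ 378 (mod 417)
378 - 271 = 107
(107)^5 ≡ 29 (mod 417)
29 - 229 = -200 ≡ 217 (mod 417)
217 - 191 = 26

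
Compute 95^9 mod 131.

122

Compute successive squares:
9 in binary is 1001, i.e. 9 = 8 + 1.
95^1 ≡ 95 (mod 131)
95^2 ≡ 95^2 = 9025 ≡ 117 (mod 131)
95^4 ≡ 117^2 = 13689 ≡ 65 (mod 131)
95^8 ≡ 65^2 = 4225 ≡ 33 (mod 131)
95^9 = 95^8 × 95^1 ≡ 33 × 95 (mod 131).
33 × 95 = 3135 ≡ 122 (mod 131).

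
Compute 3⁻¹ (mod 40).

40 = 13·3 + 1
3 = 3·1 + 0
gcd(3, 40) = 1, so the inverse exists.
Back-substitute for 1:
1 = 1·40 − 13·3
So 3⁻¹ ≡ −13 ≡ 27 (mod 40).

27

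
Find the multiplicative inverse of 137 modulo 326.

257

326 = 2*137 + 52
137 = 2*52 + 33
52 = 1*33 + 19
33 = 1*19 + 14
19 = 1*14 + 5
14 = 2*5 + 4
5 = 1*4 + 1
4 = 4*1 + 0
gcd(137, 326) = 1, so the inverse exists.
Bézout: 1 = 29*326 − 69*137.
So 137⁻¹ ≡ −69 ≡ 257 (mod 326).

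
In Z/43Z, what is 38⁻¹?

17

By the extended Euclidean algorithm:
43 = 1*38 + 5
38 = 7*5 + 3
5 = 1*3 + 2
3 = 1*2 + 1
2 = 2*1 + 0
gcd(38, 43) = 1, so the inverse exists.
Back-substitute for 1:
1 = 1*3 − 1*2
  = −1*5 + 2*3
  = 2*38 − 15*5
  = −15*43 + 17*38
So 38⁻¹ ≡ 17 (mod 43).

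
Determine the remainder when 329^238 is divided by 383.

213

By square-and-multiply:
238 in binary is 11101110, i.e. 238 = 128 + 64 + 32 + 8 + 4 + 2.
329^1 ≡ 329 (mod 383)
329^2 ≡ 329^2 = 108241 ≡ 235 (mod 383)
329^4 ≡ 235^2 = 55225 ≡ 73 (mod 383)
329^8 ≡ 73^2 = 5329 ≡ 350 (mod 383)
329^16 ≡ 350^2 = 122500 ≡ 323 (mod 383)
329^32 ≡ 323^2 = 104329 ≡ 153 (mod 383)
329^64 ≡ 153^2 = 23409 ≡ 46 (mod 383)
329^128 ≡ 46^2 = 2116 ≡ 201 (mod 383)
329^238 = 329^128 × 329^64 × 329^32 × 329^8 × 329^4 × 329^2 ≡ 201 × 46 × 153 × 350 × 73 × 235 (mod 383).
Accumulate the product:
201 × 46 = 9246 ≡ 54
54 × 153 = 8262 ≡ 219
219 × 350 = 76650 ≡ 50
50 × 73 = 3650 ≡ 203
203 × 235 = 47705 ≡ 213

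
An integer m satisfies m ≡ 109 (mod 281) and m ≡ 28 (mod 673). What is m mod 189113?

123187

281⁻¹ mod 673: 281×194 ≡ 1 (mod 673), so 281⁻¹ ≡ 194.
m = 109 + 281×((28 − 109)×194 mod 673) = 109 + 281×438 = 123187.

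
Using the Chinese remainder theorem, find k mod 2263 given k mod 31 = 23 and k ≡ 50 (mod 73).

31⁻¹ mod 73: 31×33 ≡ 1 (mod 73), so 31⁻¹ ≡ 33.
k = 23 + 31×((50 − 23)×33 mod 73) = 23 + 31×15 = 488.
Check: 488 mod 31 = 23, 488 mod 73 = 50. ✓

488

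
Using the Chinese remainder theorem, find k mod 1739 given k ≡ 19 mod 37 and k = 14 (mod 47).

907

37⁻¹ mod 47: 37×14 ≡ 1 (mod 47), so 37⁻¹ ≡ 14.
k = 19 + 37×((14 − 19)×14 mod 47) = 19 + 37×24 = 907.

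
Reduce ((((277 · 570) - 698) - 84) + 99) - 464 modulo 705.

277 · 570 = 157890 ≡ 675 (mod 705)
675 - 698 = -23 ≡ 682 (mod 705)
682 - 84 = 598
598 + 99 = 697
697 - 464 = 233

233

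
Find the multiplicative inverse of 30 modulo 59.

By the extended Euclidean algorithm:
59 = 1×30 + 29
30 = 1×29 + 1
29 = 29×1 + 0
gcd(30, 59) = 1, so the inverse exists.
Back-substitute for 1:
1 = 1×30 − 1×29
  = −1×59 + 2×30
So 30⁻¹ ≡ 2 (mod 59).

2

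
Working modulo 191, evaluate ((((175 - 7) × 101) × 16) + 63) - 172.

159

175 - 7 = 168
168 × 101 = 16968 ≡ 160 (mod 191)
160 × 16 = 2560 ≡ 77 (mod 191)
77 + 63 = 140
140 - 172 = -32 ≡ 159 (mod 191)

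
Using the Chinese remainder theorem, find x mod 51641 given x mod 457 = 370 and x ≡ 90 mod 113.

457⁻¹ mod 113: 457*68 ≡ 1 (mod 113), so 457⁻¹ ≡ 68.
x = 370 + 457*((90 − 370)*68 mod 113) = 370 + 457*57 = 26419.

26419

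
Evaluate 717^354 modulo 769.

257

Using repeated squaring:
354 in binary is 101100010, i.e. 354 = 256 + 64 + 32 + 2.
717^1 ≡ 717 (mod 769)
717^2 ≡ 717^2 = 514089 ≡ 397 (mod 769)
717^4 ≡ 397^2 = 157609 ≡ 733 (mod 769)
717^8 ≡ 733^2 = 537289 ≡ 527 (mod 769)
717^16 ≡ 527^2 = 277729 ≡ 120 (mod 769)
717^32 ≡ 120^2 = 14400 ≡ 558 (mod 769)
717^64 ≡ 558^2 = 311364 ≡ 688 (mod 769)
717^128 ≡ 688^2 = 473344 ≡ 409 (mod 769)
717^256 ≡ 409^2 = 167281 ≡ 408 (mod 769)
717^354 = 717^256 × 717^64 × 717^32 × 717^2 ≡ 408 × 688 × 558 × 397 (mod 769).
Accumulate the product:
408 × 688 = 280704 ≡ 19
19 × 558 = 10602 ≡ 605
605 × 397 = 240185 ≡ 257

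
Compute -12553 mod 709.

-12553 = -18*709 + 209, so -12553 ≡ 209 (mod 709).

209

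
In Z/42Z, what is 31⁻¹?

Run the extended Euclidean algorithm:
42 = 1*31 + 11
31 = 2*11 + 9
11 = 1*9 + 2
9 = 4*2 + 1
2 = 2*1 + 0
gcd(31, 42) = 1, so the inverse exists.
Back-substitute for 1:
1 = 1*9 − 4*2
  = −4*11 + 5*9
  = 5*31 − 14*11
  = −14*42 + 19*31
So 31⁻¹ ≡ 19 (mod 42).

19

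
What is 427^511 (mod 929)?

Using repeated squaring:
427^1 ≡ 427 (mod 929)
427^2 ≡ 427^2 = 182329 ≡ 245 (mod 929)
427^4 ≡ 245^2 = 60025 ≡ 569 (mod 929)
427^8 ≡ 569^2 = 323761 ≡ 469 (mod 929)
427^16 ≡ 469^2 = 219961 ≡ 717 (mod 929)
427^32 ≡ 717^2 = 514089 ≡ 352 (mod 929)
427^64 ≡ 352^2 = 123904 ≡ 347 (mod 929)
427^128 ≡ 347^2 = 120409 ≡ 568 (mod 929)
427^256 ≡ 568^2 = 322624 ≡ 261 (mod 929)
427^511 = 427^256 · 427^128 · 427^64 · 427^32 · 427^16 · 427^8 · 427^4 · 427^2 · 427^1 ≡ 261 · 568 · 347 · 352 · 717 · 469 · 569 · 245 · 427 (mod 929).
Accumulate the product:
261 · 568 = 148248 ≡ 537
537 · 347 = 186339 ≡ 539
539 · 352 = 189728 ≡ 212
212 · 717 = 152004 ≡ 577
577 · 469 = 270613 ≡ 274
274 · 569 = 155906 ≡ 763
763 · 245 = 186935 ≡ 206
206 · 427 = 87962 ≡ 636

636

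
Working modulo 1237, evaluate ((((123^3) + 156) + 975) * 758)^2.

650

(123)^3 ≡ 419 (mod 1237)
419 + 156 = 575
575 + 975 = 1550 ≡ 313 (mod 1237)
313 * 758 = 237254 ≡ 987 (mod 1237)
(987)^2 ≡ 650 (mod 1237)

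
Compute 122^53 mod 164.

40

53 in binary is 110101, i.e. 53 = 32 + 16 + 4 + 1.
122^1 ≡ 122 (mod 164)
122^2 ≡ 122^2 = 14884 ≡ 124 (mod 164)
122^4 ≡ 124^2 = 15376 ≡ 124 (mod 164)
122^8 ≡ 124^2 = 15376 ≡ 124 (mod 164)
122^16 ≡ 124^2 = 15376 ≡ 124 (mod 164)
122^32 ≡ 124^2 = 15376 ≡ 124 (mod 164)
122^53 = 122^32 · 122^16 · 122^4 · 122^1 ≡ 124 · 124 · 124 · 122 (mod 164).
Accumulate the product:
124 · 124 = 15376 ≡ 124
124 · 124 = 15376 ≡ 124
124 · 122 = 15128 ≡ 40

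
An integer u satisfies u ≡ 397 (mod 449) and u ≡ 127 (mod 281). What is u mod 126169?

449⁻¹ mod 281: 449·92 ≡ 1 (mod 281), so 449⁻¹ ≡ 92.
u = 397 + 449·((127 − 397)·92 mod 281) = 397 + 449·169 = 76278.
Check: 76278 mod 449 = 397, 76278 mod 281 = 127. ✓

76278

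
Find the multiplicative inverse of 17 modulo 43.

38

43 = 2×17 + 9
17 = 1×9 + 8
9 = 1×8 + 1
8 = 8×1 + 0
gcd(17, 43) = 1, so the inverse exists.
Bézout: 1 = 2×43 − 5×17.
So 17⁻¹ ≡ −5 ≡ 38 (mod 43).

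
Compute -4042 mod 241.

-4042 = -17×241 + 55, so -4042 ≡ 55 (mod 241).

55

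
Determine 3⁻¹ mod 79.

By the extended Euclidean algorithm:
79 = 26·3 + 1
3 = 3·1 + 0
gcd(3, 79) = 1, so the inverse exists.
Back-substitute for 1:
1 = 1·79 − 26·3
So 3⁻¹ ≡ −26 ≡ 53 (mod 79).

53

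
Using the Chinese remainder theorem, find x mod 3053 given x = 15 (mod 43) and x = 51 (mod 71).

832

43⁻¹ mod 71: 43·38 ≡ 1 (mod 71), so 43⁻¹ ≡ 38.
x = 15 + 43·((51 − 15)·38 mod 71) = 15 + 43·19 = 832.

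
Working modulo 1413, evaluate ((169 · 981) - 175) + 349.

169 · 981 = 165789 ≡ 468 (mod 1413)
468 - 175 = 293
293 + 349 = 642

642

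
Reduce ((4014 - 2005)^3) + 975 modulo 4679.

617

4014 - 2005 = 2009
(2009)^3 ≡ 4321 (mod 4679)
4321 + 975 = 5296 ≡ 617 (mod 4679)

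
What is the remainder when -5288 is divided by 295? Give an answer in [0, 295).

22

-5288 = -18×295 + 22, so -5288 ≡ 22 (mod 295).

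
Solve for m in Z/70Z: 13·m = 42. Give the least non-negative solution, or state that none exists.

14

gcd(13, 70) = 1, so a unique solution mod 70 exists.
13⁻¹ ≡ 27 (mod 70).
m ≡ 27·42 ≡ 14 (mod 70).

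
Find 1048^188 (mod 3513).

188 in binary is 10111100, i.e. 188 = 128 + 32 + 16 + 8 + 4.
1048^1 ≡ 1048 (mod 3513)
1048^2 ≡ 1048^2 = 1098304 ≡ 2248 (mod 3513)
1048^4 ≡ 2248^2 = 5053504 ≡ 1810 (mod 3513)
1048^8 ≡ 1810^2 = 3276100 ≡ 1984 (mod 3513)
1048^16 ≡ 1984^2 = 3936256 ≡ 1696 (mod 3513)
1048^32 ≡ 1696^2 = 2876416 ≡ 2782 (mod 3513)
1048^64 ≡ 2782^2 = 7739524 ≡ 385 (mod 3513)
1048^128 ≡ 385^2 = 148225 ≡ 679 (mod 3513)
1048^188 = 1048^128 · 1048^32 · 1048^16 · 1048^8 · 1048^4 ≡ 679 · 2782 · 1696 · 1984 · 1810 (mod 3513).
Accumulate the product:
679 · 2782 = 1888978 ≡ 2497
2497 · 1696 = 4234912 ≡ 1747
1747 · 1984 = 3466048 ≡ 2230
2230 · 1810 = 4036300 ≡ 3376

3376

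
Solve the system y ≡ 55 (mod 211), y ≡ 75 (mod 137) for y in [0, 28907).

211⁻¹ mod 137: 211*50 ≡ 1 (mod 137), so 211⁻¹ ≡ 50.
y = 55 + 211*((75 − 55)*50 mod 137) = 55 + 211*41 = 8706.

8706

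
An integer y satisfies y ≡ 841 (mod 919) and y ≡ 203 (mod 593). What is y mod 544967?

919⁻¹ mod 593: 919×191 ≡ 1 (mod 593), so 919⁻¹ ≡ 191.
y = 841 + 919×((203 − 841)×191 mod 593) = 841 + 919×300 = 276541.
Check: 276541 mod 919 = 841, 276541 mod 593 = 203. ✓

276541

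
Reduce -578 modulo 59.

-578 = -10*59 + 12, so -578 ≡ 12 (mod 59).

12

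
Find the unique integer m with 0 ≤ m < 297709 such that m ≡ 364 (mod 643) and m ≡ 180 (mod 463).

643⁻¹ mod 463: 643×445 ≡ 1 (mod 463), so 643⁻¹ ≡ 445.
m = 364 + 643×((180 − 364)×445 mod 463) = 364 + 643×71 = 46017.
Check: 46017 mod 643 = 364, 46017 mod 463 = 180. ✓

46017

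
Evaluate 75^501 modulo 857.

427

501 in binary is 111110101, i.e. 501 = 256 + 128 + 64 + 32 + 16 + 4 + 1.
75^1 ≡ 75 (mod 857)
75^2 ≡ 75^2 = 5625 ≡ 483 (mod 857)
75^4 ≡ 483^2 = 233289 ≡ 185 (mod 857)
75^8 ≡ 185^2 = 34225 ≡ 802 (mod 857)
75^16 ≡ 802^2 = 643204 ≡ 454 (mod 857)
75^32 ≡ 454^2 = 206116 ≡ 436 (mod 857)
75^64 ≡ 436^2 = 190096 ≡ 699 (mod 857)
75^128 ≡ 699^2 = 488601 ≡ 111 (mod 857)
75^256 ≡ 111^2 = 12321 ≡ 323 (mod 857)
75^501 = 75^256 · 75^128 · 75^64 · 75^32 · 75^16 · 75^4 · 75^1 ≡ 323 · 111 · 699 · 436 · 454 · 185 · 75 (mod 857).
Accumulate the product:
323 · 111 = 35853 ≡ 716
716 · 699 = 500484 ≡ 853
853 · 436 = 371908 ≡ 827
827 · 454 = 375458 ≡ 92
92 · 185 = 17020 ≡ 737
737 · 75 = 55275 ≡ 427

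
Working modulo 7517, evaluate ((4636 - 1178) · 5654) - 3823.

3509

4636 - 1178 = 3458
3458 · 5654 = 19551532 ≡ 7332 (mod 7517)
7332 - 3823 = 3509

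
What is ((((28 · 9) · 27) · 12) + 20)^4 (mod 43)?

21

28 · 9 = 252 ≡ 37 (mod 43)
37 · 27 = 999 ≡ 10 (mod 43)
10 · 12 = 120 ≡ 34 (mod 43)
34 + 20 = 54 ≡ 11 (mod 43)
(11)^4 ≡ 21 (mod 43)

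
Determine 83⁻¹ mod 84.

84 = 1·83 + 1
83 = 83·1 + 0
gcd(83, 84) = 1, so the inverse exists.
Back-substitute for 1:
1 = 1·84 − 1·83
So 83⁻¹ ≡ −1 ≡ 83 (mod 84).

83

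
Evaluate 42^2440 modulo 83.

37

By square-and-multiply:
2440 in binary is 100110001000, i.e. 2440 = 2048 + 256 + 128 + 8.
42^1 ≡ 42 (mod 83)
42^2 ≡ 42^2 = 1764 ≡ 21 (mod 83)
42^4 ≡ 21^2 = 441 ≡ 26 (mod 83)
42^8 ≡ 26^2 = 676 ≡ 12 (mod 83)
42^16 ≡ 12^2 = 144 ≡ 61 (mod 83)
42^32 ≡ 61^2 = 3721 ≡ 69 (mod 83)
42^64 ≡ 69^2 = 4761 ≡ 30 (mod 83)
42^128 ≡ 30^2 = 900 ≡ 70 (mod 83)
42^256 ≡ 70^2 = 4900 ≡ 3 (mod 83)
42^512 ≡ 3^2 = 9 (mod 83)
42^1024 ≡ 9^2 = 81 (mod 83)
42^2048 ≡ 81^2 = 6561 ≡ 4 (mod 83)
42^2440 = 42^2048 × 42^256 × 42^128 × 42^8 ≡ 4 × 3 × 70 × 12 (mod 83).
Accumulate the product:
4 × 3 = 12
12 × 70 = 840 ≡ 10
10 × 12 = 120 ≡ 37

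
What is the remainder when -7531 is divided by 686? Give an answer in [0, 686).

15

-7531 = -11*686 + 15, so -7531 ≡ 15 (mod 686).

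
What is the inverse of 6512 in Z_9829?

5559

Run the extended Euclidean algorithm:
9829 = 1·6512 + 3317
6512 = 1·3317 + 3195
3317 = 1·3195 + 122
3195 = 26·122 + 23
122 = 5·23 + 7
23 = 3·7 + 2
7 = 3·2 + 1
2 = 2·1 + 0
gcd(6512, 9829) = 1, so the inverse exists.
Back-substitute for 1:
1 = 1·7 − 3·2
  = −3·23 + 10·7
  = 10·122 − 53·23
  = −53·3195 + 1388·122
  = 1388·3317 − 1441·3195
  = −1441·6512 + 2829·3317
  = 2829·9829 − 4270·6512
So 6512⁻¹ ≡ −4270 ≡ 5559 (mod 9829).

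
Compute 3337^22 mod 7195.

24

22 in binary is 10110, i.e. 22 = 16 + 4 + 2.
3337^1 ≡ 3337 (mod 7195)
3337^2 ≡ 3337^2 = 11135569 ≡ 4904 (mod 7195)
3337^4 ≡ 4904^2 = 24049216 ≡ 3526 (mod 7195)
3337^8 ≡ 3526^2 = 12432676 ≡ 6911 (mod 7195)
3337^16 ≡ 6911^2 = 47761921 ≡ 1511 (mod 7195)
3337^22 = 3337^16 * 3337^4 * 3337^2 ≡ 1511 * 3526 * 4904 (mod 7195).
Accumulate the product:
1511 * 3526 = 5327786 ≡ 3486
3486 * 4904 = 17095344 ≡ 24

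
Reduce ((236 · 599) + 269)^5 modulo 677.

135

236 · 599 = 141364 ≡ 548 (mod 677)
548 + 269 = 817 ≡ 140 (mod 677)
(140)^5 ≡ 135 (mod 677)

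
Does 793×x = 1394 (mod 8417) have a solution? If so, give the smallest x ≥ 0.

3791

gcd(793, 8417) = 1, so a unique solution mod 8417 exists.
793⁻¹ ≡ 1953 (mod 8417).
x ≡ 1953×1394 ≡ 3791 (mod 8417).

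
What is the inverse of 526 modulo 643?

By the extended Euclidean algorithm:
643 = 1·526 + 117
526 = 4·117 + 58
117 = 2·58 + 1
58 = 58·1 + 0
gcd(526, 643) = 1, so the inverse exists.
Back-substitute for 1:
1 = 1·117 − 2·58
  = −2·526 + 9·117
  = 9·643 − 11·526
So 526⁻¹ ≡ −11 ≡ 632 (mod 643).

632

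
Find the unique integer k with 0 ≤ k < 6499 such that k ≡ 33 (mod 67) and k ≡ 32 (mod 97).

67⁻¹ mod 97: 67*42 ≡ 1 (mod 97), so 67⁻¹ ≡ 42.
k = 33 + 67*((32 − 33)*42 mod 97) = 33 + 67*55 = 3718.

3718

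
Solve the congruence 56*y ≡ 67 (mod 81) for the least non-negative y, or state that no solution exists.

20

gcd(56, 81) = 1, so a unique solution mod 81 exists.
56⁻¹ ≡ 68 (mod 81).
y ≡ 68*67 ≡ 20 (mod 81).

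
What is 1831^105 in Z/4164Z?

3403

Compute successive squares:
105 in binary is 1101001, i.e. 105 = 64 + 32 + 8 + 1.
1831^1 ≡ 1831 (mod 4164)
1831^2 ≡ 1831^2 = 3352561 ≡ 541 (mod 4164)
1831^4 ≡ 541^2 = 292681 ≡ 1201 (mod 4164)
1831^8 ≡ 1201^2 = 1442401 ≡ 1657 (mod 4164)
1831^16 ≡ 1657^2 = 2745649 ≡ 1573 (mod 4164)
1831^32 ≡ 1573^2 = 2474329 ≡ 913 (mod 4164)
1831^64 ≡ 913^2 = 833569 ≡ 769 (mod 4164)
1831^105 = 1831^64 * 1831^32 * 1831^8 * 1831^1 ≡ 769 * 913 * 1657 * 1831 (mod 4164).
Accumulate the product:
769 * 913 = 702097 ≡ 2545
2545 * 1657 = 4217065 ≡ 3097
3097 * 1831 = 5670607 ≡ 3403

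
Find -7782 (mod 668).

-7782 = -12×668 + 234, so -7782 ≡ 234 (mod 668).

234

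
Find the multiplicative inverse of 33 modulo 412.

By the extended Euclidean algorithm:
412 = 12·33 + 16
33 = 2·16 + 1
16 = 16·1 + 0
gcd(33, 412) = 1, so the inverse exists.
Back-substitute for 1:
1 = 1·33 − 2·16
  = −2·412 + 25·33
So 33⁻¹ ≡ 25 (mod 412).

25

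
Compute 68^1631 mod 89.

1631 in binary is 11001011111, i.e. 1631 = 1024 + 512 + 64 + 16 + 8 + 4 + 2 + 1.
68^1 ≡ 68 (mod 89)
68^2 ≡ 68^2 = 4624 ≡ 85 (mod 89)
68^4 ≡ 85^2 = 7225 ≡ 16 (mod 89)
68^8 ≡ 16^2 = 256 ≡ 78 (mod 89)
68^16 ≡ 78^2 = 6084 ≡ 32 (mod 89)
68^32 ≡ 32^2 = 1024 ≡ 45 (mod 89)
68^64 ≡ 45^2 = 2025 ≡ 67 (mod 89)
68^128 ≡ 67^2 = 4489 ≡ 39 (mod 89)
68^256 ≡ 39^2 = 1521 ≡ 8 (mod 89)
68^512 ≡ 8^2 = 64 (mod 89)
68^1024 ≡ 64^2 = 4096 ≡ 2 (mod 89)
68^1631 = 68^1024 × 68^512 × 68^64 × 68^16 × 68^8 × 68^4 × 68^2 × 68^1 ≡ 2 × 64 × 67 × 32 × 78 × 16 × 85 × 68 (mod 89).
Accumulate the product:
2 × 64 = 128 ≡ 39
39 × 67 = 2613 ≡ 32
32 × 32 = 1024 ≡ 45
45 × 78 = 3510 ≡ 39
39 × 16 = 624 ≡ 1
1 × 85 = 85
85 × 68 = 5780 ≡ 84

84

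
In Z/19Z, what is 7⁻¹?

11

By the extended Euclidean algorithm:
19 = 2×7 + 5
7 = 1×5 + 2
5 = 2×2 + 1
2 = 2×1 + 0
gcd(7, 19) = 1, so the inverse exists.
Bézout: 1 = 3×19 − 8×7.
So 7⁻¹ ≡ −8 ≡ 11 (mod 19).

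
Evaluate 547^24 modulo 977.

802

Using repeated squaring:
24 in binary is 11000, i.e. 24 = 16 + 8.
547^1 ≡ 547 (mod 977)
547^2 ≡ 547^2 = 299209 ≡ 247 (mod 977)
547^4 ≡ 247^2 = 61009 ≡ 435 (mod 977)
547^8 ≡ 435^2 = 189225 ≡ 664 (mod 977)
547^16 ≡ 664^2 = 440896 ≡ 269 (mod 977)
547^24 = 547^16 · 547^8 ≡ 269 · 664 (mod 977).
269 · 664 = 178616 ≡ 802 (mod 977).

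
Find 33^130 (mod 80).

Compute successive squares:
33^1 ≡ 33 (mod 80)
33^2 ≡ 33^2 = 1089 ≡ 49 (mod 80)
33^4 ≡ 49^2 = 2401 ≡ 1 (mod 80)
33^8 ≡ 1^2 = 1 (mod 80)
33^16 ≡ 1^2 = 1 (mod 80)
33^32 ≡ 1^2 = 1 (mod 80)
33^64 ≡ 1^2 = 1 (mod 80)
33^128 ≡ 1^2 = 1 (mod 80)
33^130 = 33^128 * 33^2 ≡ 1 * 49 (mod 80).
1 * 49 = 49 ≡ 49 (mod 80).

49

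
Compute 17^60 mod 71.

1

By square-and-multiply:
60 in binary is 111100, i.e. 60 = 32 + 16 + 8 + 4.
17^1 ≡ 17 (mod 71)
17^2 ≡ 17^2 = 289 ≡ 5 (mod 71)
17^4 ≡ 5^2 = 25 (mod 71)
17^8 ≡ 25^2 = 625 ≡ 57 (mod 71)
17^16 ≡ 57^2 = 3249 ≡ 54 (mod 71)
17^32 ≡ 54^2 = 2916 ≡ 5 (mod 71)
17^60 = 17^32 · 17^16 · 17^8 · 17^4 ≡ 5 · 54 · 57 · 25 (mod 71).
Accumulate the product:
5 · 54 = 270 ≡ 57
57 · 57 = 3249 ≡ 54
54 · 25 = 1350 ≡ 1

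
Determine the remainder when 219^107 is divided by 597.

Using repeated squaring:
219^1 ≡ 219 (mod 597)
219^2 ≡ 219^2 = 47961 ≡ 201 (mod 597)
219^4 ≡ 201^2 = 40401 ≡ 402 (mod 597)
219^8 ≡ 402^2 = 161604 ≡ 414 (mod 597)
219^16 ≡ 414^2 = 171396 ≡ 57 (mod 597)
219^32 ≡ 57^2 = 3249 ≡ 264 (mod 597)
219^64 ≡ 264^2 = 69696 ≡ 444 (mod 597)
219^107 = 219^64 * 219^32 * 219^8 * 219^2 * 219^1 ≡ 444 * 264 * 414 * 201 * 219 (mod 597).
Accumulate the product:
444 * 264 = 117216 ≡ 204
204 * 414 = 84456 ≡ 279
279 * 201 = 56079 ≡ 558
558 * 219 = 122202 ≡ 414

414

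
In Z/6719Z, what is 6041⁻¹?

3855

Run the extended Euclidean algorithm:
6719 = 1×6041 + 678
6041 = 8×678 + 617
678 = 1×617 + 61
617 = 10×61 + 7
61 = 8×7 + 5
7 = 1×5 + 2
5 = 2×2 + 1
2 = 2×1 + 0
gcd(6041, 6719) = 1, so the inverse exists.
Back-substitute for 1:
1 = 1×5 − 2×2
  = −2×7 + 3×5
  = 3×61 − 26×7
  = −26×617 + 263×61
  = 263×678 − 289×617
  = −289×6041 + 2575×678
  = 2575×6719 − 2864×6041
So 6041⁻¹ ≡ −2864 ≡ 3855 (mod 6719).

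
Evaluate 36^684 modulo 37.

36^1 ≡ 36 (mod 37)
36^2 ≡ 36^2 = 1296 ≡ 1 (mod 37)
36^4 ≡ 1^2 = 1 (mod 37)
36^8 ≡ 1^2 = 1 (mod 37)
36^16 ≡ 1^2 = 1 (mod 37)
36^32 ≡ 1^2 = 1 (mod 37)
36^64 ≡ 1^2 = 1 (mod 37)
36^128 ≡ 1^2 = 1 (mod 37)
36^256 ≡ 1^2 = 1 (mod 37)
36^512 ≡ 1^2 = 1 (mod 37)
36^684 = 36^512 · 36^128 · 36^32 · 36^8 · 36^4 ≡ 1 · 1 · 1 · 1 · 1 (mod 37).
Accumulate the product:
1 · 1 = 1
1 · 1 = 1
1 · 1 = 1
1 · 1 = 1

1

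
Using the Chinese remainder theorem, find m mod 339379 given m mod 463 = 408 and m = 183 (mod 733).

463⁻¹ mod 733: 463×19 ≡ 1 (mod 733), so 463⁻¹ ≡ 19.
m = 408 + 463×((183 − 408)×19 mod 733) = 408 + 463×123 = 57357.
Check: 57357 mod 463 = 408, 57357 mod 733 = 183. ✓

57357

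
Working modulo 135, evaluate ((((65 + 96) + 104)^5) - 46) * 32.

48

65 + 96 = 161 ≡ 26 (mod 135)
26 + 104 = 130
(130)^5 ≡ 115 (mod 135)
115 - 46 = 69
69 * 32 = 2208 ≡ 48 (mod 135)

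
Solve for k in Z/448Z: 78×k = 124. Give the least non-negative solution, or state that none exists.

gcd(78, 448) = 2, and 2 | 124, so solutions exist.
Divide through by 2: 39×k mod 224 = 62.
39⁻¹ ≡ 23 (mod 224).
k ≡ 23×62 ≡ 82 (mod 224).
The smallest non-negative solution is k = 82.

82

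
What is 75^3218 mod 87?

57

Compute successive squares:
3218 in binary is 110010010010, i.e. 3218 = 2048 + 1024 + 128 + 16 + 2.
75^1 ≡ 75 (mod 87)
75^2 ≡ 75^2 = 5625 ≡ 57 (mod 87)
75^4 ≡ 57^2 = 3249 ≡ 30 (mod 87)
75^8 ≡ 30^2 = 900 ≡ 30 (mod 87)
75^16 ≡ 30^2 = 900 ≡ 30 (mod 87)
75^32 ≡ 30^2 = 900 ≡ 30 (mod 87)
75^64 ≡ 30^2 = 900 ≡ 30 (mod 87)
75^128 ≡ 30^2 = 900 ≡ 30 (mod 87)
75^256 ≡ 30^2 = 900 ≡ 30 (mod 87)
75^512 ≡ 30^2 = 900 ≡ 30 (mod 87)
75^1024 ≡ 30^2 = 900 ≡ 30 (mod 87)
75^2048 ≡ 30^2 = 900 ≡ 30 (mod 87)
75^3218 = 75^2048 * 75^1024 * 75^128 * 75^16 * 75^2 ≡ 30 * 30 * 30 * 30 * 57 (mod 87).
Accumulate the product:
30 * 30 = 900 ≡ 30
30 * 30 = 900 ≡ 30
30 * 30 = 900 ≡ 30
30 * 57 = 1710 ≡ 57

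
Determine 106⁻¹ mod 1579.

432

By the extended Euclidean algorithm:
1579 = 14*106 + 95
106 = 1*95 + 11
95 = 8*11 + 7
11 = 1*7 + 4
7 = 1*4 + 3
4 = 1*3 + 1
3 = 3*1 + 0
gcd(106, 1579) = 1, so the inverse exists.
Back-substitute for 1:
1 = 1*4 − 1*3
  = −1*7 + 2*4
  = 2*11 − 3*7
  = −3*95 + 26*11
  = 26*106 − 29*95
  = −29*1579 + 432*106
So 106⁻¹ ≡ 432 (mod 1579).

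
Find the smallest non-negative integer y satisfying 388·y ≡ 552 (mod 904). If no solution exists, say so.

gcd(388, 904) = 4, and 4 | 552, so solutions exist.
Divide through by 4: 97·y ≡ 138 (mod 226).
97⁻¹ ≡ 7 (mod 226).
y ≡ 7·138 ≡ 62 (mod 226).
The smallest non-negative solution is y = 62.

62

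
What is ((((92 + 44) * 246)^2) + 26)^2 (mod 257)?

200

92 + 44 = 136
136 * 246 = 33456 ≡ 46 (mod 257)
(46)^2 ≡ 60 (mod 257)
60 + 26 = 86
(86)^2 ≡ 200 (mod 257)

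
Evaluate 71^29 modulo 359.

251

29 in binary is 11101, i.e. 29 = 16 + 8 + 4 + 1.
71^1 ≡ 71 (mod 359)
71^2 ≡ 71^2 = 5041 ≡ 15 (mod 359)
71^4 ≡ 15^2 = 225 (mod 359)
71^8 ≡ 225^2 = 50625 ≡ 6 (mod 359)
71^16 ≡ 6^2 = 36 (mod 359)
71^29 = 71^16 · 71^8 · 71^4 · 71^1 ≡ 36 · 6 · 225 · 71 (mod 359).
Accumulate the product:
36 · 6 = 216
216 · 225 = 48600 ≡ 135
135 · 71 = 9585 ≡ 251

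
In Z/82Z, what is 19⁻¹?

Apply the Euclidean algorithm and back-substitute:
82 = 4×19 + 6
19 = 3×6 + 1
6 = 6×1 + 0
gcd(19, 82) = 1, so the inverse exists.
Back-substitute for 1:
1 = 1×19 − 3×6
  = −3×82 + 13×19
So 19⁻¹ ≡ 13 (mod 82).

13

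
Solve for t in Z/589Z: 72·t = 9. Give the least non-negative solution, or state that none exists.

221

gcd(72, 589) = 1, so a unique solution mod 589 exists.
72⁻¹ ≡ 90 (mod 589).
t ≡ 90·9 ≡ 221 (mod 589).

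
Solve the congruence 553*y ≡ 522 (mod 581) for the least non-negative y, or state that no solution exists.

gcd(553, 581) = 7, and 7 does not divide 522.
So the congruence has no solution.

no solution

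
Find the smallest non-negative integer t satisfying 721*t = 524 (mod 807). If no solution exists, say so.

632

gcd(721, 807) = 1, so a unique solution mod 807 exists.
721⁻¹ ≡ 685 (mod 807).
t ≡ 685*524 ≡ 632 (mod 807).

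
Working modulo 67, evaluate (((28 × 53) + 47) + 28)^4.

54

28 × 53 = 1484 ≡ 10 (mod 67)
10 + 47 = 57
57 + 28 = 85 ≡ 18 (mod 67)
(18)^4 ≡ 54 (mod 67)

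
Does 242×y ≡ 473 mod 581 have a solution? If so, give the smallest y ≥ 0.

gcd(242, 581) = 1, so a unique solution mod 581 exists.
242⁻¹ ≡ 569 (mod 581).
y ≡ 569×473 ≡ 134 (mod 581).

134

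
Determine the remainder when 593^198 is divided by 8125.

5849

Compute successive squares:
198 in binary is 11000110, i.e. 198 = 128 + 64 + 4 + 2.
593^1 ≡ 593 (mod 8125)
593^2 ≡ 593^2 = 351649 ≡ 2274 (mod 8125)
593^4 ≡ 2274^2 = 5171076 ≡ 3576 (mod 8125)
593^8 ≡ 3576^2 = 12787776 ≡ 7151 (mod 8125)
593^16 ≡ 7151^2 = 51136801 ≡ 6176 (mod 8125)
593^32 ≡ 6176^2 = 38142976 ≡ 4226 (mod 8125)
593^64 ≡ 4226^2 = 17859076 ≡ 326 (mod 8125)
593^128 ≡ 326^2 = 106276 ≡ 651 (mod 8125)
593^198 = 593^128 * 593^64 * 593^4 * 593^2 ≡ 651 * 326 * 3576 * 2274 (mod 8125).
Accumulate the product:
651 * 326 = 212226 ≡ 976
976 * 3576 = 3490176 ≡ 4551
4551 * 2274 = 10348974 ≡ 5849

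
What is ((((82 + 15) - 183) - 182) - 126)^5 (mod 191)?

41

82 + 15 = 97
97 - 183 = -86 ≡ 105 (mod 191)
105 - 182 = -77 ≡ 114 (mod 191)
114 - 126 = -12 ≡ 179 (mod 191)
(179)^5 ≡ 41 (mod 191)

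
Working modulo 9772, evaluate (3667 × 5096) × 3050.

3667 × 5096 = 18687032 ≡ 2968 (mod 9772)
2968 × 3050 = 9052400 ≡ 3528 (mod 9772)

3528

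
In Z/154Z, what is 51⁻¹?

154 = 3·51 + 1
51 = 51·1 + 0
gcd(51, 154) = 1, so the inverse exists.
Bézout: 1 = 1·154 − 3·51.
So 51⁻¹ ≡ −3 ≡ 151 (mod 154).

151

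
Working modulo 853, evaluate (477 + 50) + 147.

477 + 50 = 527
527 + 147 = 674

674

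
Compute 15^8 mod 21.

15

15^1 ≡ 15 (mod 21)
15^2 ≡ 15^2 = 225 ≡ 15 (mod 21)
15^4 ≡ 15^2 = 225 ≡ 15 (mod 21)
15^8 ≡ 15^2 = 225 ≡ 15 (mod 21)
So 15^8 ≡ 15 (mod 21).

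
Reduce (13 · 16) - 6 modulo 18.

13 · 16 = 208 ≡ 10 (mod 18)
10 - 6 = 4

4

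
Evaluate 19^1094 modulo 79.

Using repeated squaring:
1094 in binary is 10001000110, i.e. 1094 = 1024 + 64 + 4 + 2.
19^1 ≡ 19 (mod 79)
19^2 ≡ 19^2 = 361 ≡ 45 (mod 79)
19^4 ≡ 45^2 = 2025 ≡ 50 (mod 79)
19^8 ≡ 50^2 = 2500 ≡ 51 (mod 79)
19^16 ≡ 51^2 = 2601 ≡ 73 (mod 79)
19^32 ≡ 73^2 = 5329 ≡ 36 (mod 79)
19^64 ≡ 36^2 = 1296 ≡ 32 (mod 79)
19^128 ≡ 32^2 = 1024 ≡ 76 (mod 79)
19^256 ≡ 76^2 = 5776 ≡ 9 (mod 79)
19^512 ≡ 9^2 = 81 ≡ 2 (mod 79)
19^1024 ≡ 2^2 = 4 (mod 79)
19^1094 = 19^1024 · 19^64 · 19^4 · 19^2 ≡ 4 · 32 · 50 · 45 (mod 79).
Accumulate the product:
4 · 32 = 128 ≡ 49
49 · 50 = 2450 ≡ 1
1 · 45 = 45

45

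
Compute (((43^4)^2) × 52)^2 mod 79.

36

(43)^4 ≡ 76 (mod 79)
(76)^2 ≡ 9 (mod 79)
9 × 52 = 468 ≡ 73 (mod 79)
(73)^2 ≡ 36 (mod 79)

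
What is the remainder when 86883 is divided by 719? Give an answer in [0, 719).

603

86883 = 120*719 + 603, so 86883 ≡ 603 (mod 719).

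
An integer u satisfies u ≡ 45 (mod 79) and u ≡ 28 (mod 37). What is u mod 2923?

79⁻¹ mod 37: 79*15 ≡ 1 (mod 37), so 79⁻¹ ≡ 15.
u = 45 + 79*((28 − 45)*15 mod 37) = 45 + 79*4 = 361.

361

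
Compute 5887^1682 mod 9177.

Compute successive squares:
1682 in binary is 11010010010, i.e. 1682 = 1024 + 512 + 128 + 16 + 2.
5887^1 ≡ 5887 (mod 9177)
5887^2 ≡ 5887^2 = 34656769 ≡ 4417 (mod 9177)
5887^4 ≡ 4417^2 = 19509889 ≡ 8764 (mod 9177)
5887^8 ≡ 8764^2 = 76807696 ≡ 5383 (mod 9177)
5887^16 ≡ 5383^2 = 28976689 ≡ 4900 (mod 9177)
5887^32 ≡ 4900^2 = 24010000 ≡ 2968 (mod 9177)
5887^64 ≡ 2968^2 = 8809024 ≡ 8281 (mod 9177)
5887^128 ≡ 8281^2 = 68574961 ≡ 4417 (mod 9177)
5887^256 ≡ 4417^2 = 19509889 ≡ 8764 (mod 9177)
5887^512 ≡ 8764^2 = 76807696 ≡ 5383 (mod 9177)
5887^1024 ≡ 5383^2 = 28976689 ≡ 4900 (mod 9177)
5887^1682 = 5887^1024 * 5887^512 * 5887^128 * 5887^16 * 5887^2 ≡ 4900 * 5383 * 4417 * 4900 * 4417 (mod 9177).
Accumulate the product:
4900 * 5383 = 26376700 ≡ 2002
2002 * 4417 = 8842834 ≡ 5383
5383 * 4900 = 26376700 ≡ 2002
2002 * 4417 = 8842834 ≡ 5383

5383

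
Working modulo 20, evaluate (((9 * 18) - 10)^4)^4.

9 * 18 = 162 ≡ 2 (mod 20)
2 - 10 = -8 ≡ 12 (mod 20)
(12)^4 ≡ 16 (mod 20)
(16)^4 ≡ 16 (mod 20)

16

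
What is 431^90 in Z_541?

By square-and-multiply:
90 in binary is 1011010, i.e. 90 = 64 + 16 + 8 + 2.
431^1 ≡ 431 (mod 541)
431^2 ≡ 431^2 = 185761 ≡ 198 (mod 541)
431^4 ≡ 198^2 = 39204 ≡ 252 (mod 541)
431^8 ≡ 252^2 = 63504 ≡ 207 (mod 541)
431^16 ≡ 207^2 = 42849 ≡ 110 (mod 541)
431^32 ≡ 110^2 = 12100 ≡ 198 (mod 541)
431^64 ≡ 198^2 = 39204 ≡ 252 (mod 541)
431^90 = 431^64 × 431^16 × 431^8 × 431^2 ≡ 252 × 110 × 207 × 198 (mod 541).
Accumulate the product:
252 × 110 = 27720 ≡ 129
129 × 207 = 26703 ≡ 194
194 × 198 = 38412 ≡ 1

1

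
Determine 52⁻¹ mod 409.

118

Apply the Euclidean algorithm and back-substitute:
409 = 7·52 + 45
52 = 1·45 + 7
45 = 6·7 + 3
7 = 2·3 + 1
3 = 3·1 + 0
gcd(52, 409) = 1, so the inverse exists.
Bézout: 1 = −15·409 + 118·52.
So 52⁻¹ ≡ 118 (mod 409).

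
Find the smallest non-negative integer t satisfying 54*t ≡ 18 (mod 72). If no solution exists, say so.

3

gcd(54, 72) = 18, and 18 | 18, so solutions exist.
Divide through by 18: 3*t ≡ 1 mod 4.
3⁻¹ ≡ 3 (mod 4).
t ≡ 3*1 ≡ 3 (mod 4).
The smallest non-negative solution is t = 3.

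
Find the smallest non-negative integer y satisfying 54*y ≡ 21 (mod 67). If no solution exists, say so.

19

gcd(54, 67) = 1, so a unique solution mod 67 exists.
54⁻¹ ≡ 36 (mod 67).
y ≡ 36*21 ≡ 19 (mod 67).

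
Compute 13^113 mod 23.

12

13^1 ≡ 13 (mod 23)
13^2 ≡ 13^2 = 169 ≡ 8 (mod 23)
13^4 ≡ 8^2 = 64 ≡ 18 (mod 23)
13^8 ≡ 18^2 = 324 ≡ 2 (mod 23)
13^16 ≡ 2^2 = 4 (mod 23)
13^32 ≡ 4^2 = 16 (mod 23)
13^64 ≡ 16^2 = 256 ≡ 3 (mod 23)
13^113 = 13^64 × 13^32 × 13^16 × 13^1 ≡ 3 × 16 × 4 × 13 (mod 23).
Accumulate the product:
3 × 16 = 48 ≡ 2
2 × 4 = 8
8 × 13 = 104 ≡ 12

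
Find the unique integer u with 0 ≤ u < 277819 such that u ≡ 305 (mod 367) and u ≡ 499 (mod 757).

151142

367⁻¹ mod 757: 367·724 ≡ 1 (mod 757), so 367⁻¹ ≡ 724.
u = 305 + 367·((499 − 305)·724 mod 757) = 305 + 367·411 = 151142.
Check: 151142 mod 367 = 305, 151142 mod 757 = 499. ✓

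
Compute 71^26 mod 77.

71

Compute successive squares:
26 in binary is 11010, i.e. 26 = 16 + 8 + 2.
71^1 ≡ 71 (mod 77)
71^2 ≡ 71^2 = 5041 ≡ 36 (mod 77)
71^4 ≡ 36^2 = 1296 ≡ 64 (mod 77)
71^8 ≡ 64^2 = 4096 ≡ 15 (mod 77)
71^16 ≡ 15^2 = 225 ≡ 71 (mod 77)
71^26 = 71^16 * 71^8 * 71^2 ≡ 71 * 15 * 36 (mod 77).
Accumulate the product:
71 * 15 = 1065 ≡ 64
64 * 36 = 2304 ≡ 71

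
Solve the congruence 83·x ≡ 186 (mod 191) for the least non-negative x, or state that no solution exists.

115

gcd(83, 191) = 1, so a unique solution mod 191 exists.
83⁻¹ ≡ 168 (mod 191).
x ≡ 168·186 ≡ 115 (mod 191).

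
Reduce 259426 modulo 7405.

259426 = 35·7405 + 251, so 259426 ≡ 251 (mod 7405).

251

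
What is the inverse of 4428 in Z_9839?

8748

9839 = 2*4428 + 983
4428 = 4*983 + 496
983 = 1*496 + 487
496 = 1*487 + 9
487 = 54*9 + 1
9 = 9*1 + 0
gcd(4428, 9839) = 1, so the inverse exists.
Back-substitute for 1:
1 = 1*487 − 54*9
  = −54*496 + 55*487
  = 55*983 − 109*496
  = −109*4428 + 491*983
  = 491*9839 − 1091*4428
So 4428⁻¹ ≡ −1091 ≡ 8748 (mod 9839).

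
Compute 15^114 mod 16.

By square-and-multiply:
114 in binary is 1110010, i.e. 114 = 64 + 32 + 16 + 2.
15^1 ≡ 15 (mod 16)
15^2 ≡ 15^2 = 225 ≡ 1 (mod 16)
15^4 ≡ 1^2 = 1 (mod 16)
15^8 ≡ 1^2 = 1 (mod 16)
15^16 ≡ 1^2 = 1 (mod 16)
15^32 ≡ 1^2 = 1 (mod 16)
15^64 ≡ 1^2 = 1 (mod 16)
15^114 = 15^64 · 15^32 · 15^16 · 15^2 ≡ 1 · 1 · 1 · 1 (mod 16).
Accumulate the product:
1 · 1 = 1
1 · 1 = 1
1 · 1 = 1

1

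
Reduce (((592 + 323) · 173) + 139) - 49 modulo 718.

592 + 323 = 915 ≡ 197 (mod 718)
197 · 173 = 34081 ≡ 335 (mod 718)
335 + 139 = 474
474 - 49 = 425

425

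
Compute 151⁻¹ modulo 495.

495 = 3*151 + 42
151 = 3*42 + 25
42 = 1*25 + 17
25 = 1*17 + 8
17 = 2*8 + 1
8 = 8*1 + 0
gcd(151, 495) = 1, so the inverse exists.
Bézout: 1 = 18*495 − 59*151.
So 151⁻¹ ≡ −59 ≡ 436 (mod 495).

436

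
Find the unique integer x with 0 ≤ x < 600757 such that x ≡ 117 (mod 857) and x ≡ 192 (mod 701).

589733

857⁻¹ mod 701: 857×355 ≡ 1 (mod 701), so 857⁻¹ ≡ 355.
x = 117 + 857×((192 − 117)×355 mod 701) = 117 + 857×688 = 589733.
Check: 589733 mod 857 = 117, 589733 mod 701 = 192. ✓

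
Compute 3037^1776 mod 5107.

936

Compute successive squares:
3037^1 ≡ 3037 (mod 5107)
3037^2 ≡ 3037^2 = 9223369 ≡ 127 (mod 5107)
3037^4 ≡ 127^2 = 16129 ≡ 808 (mod 5107)
3037^8 ≡ 808^2 = 652864 ≡ 4275 (mod 5107)
3037^16 ≡ 4275^2 = 18275625 ≡ 2779 (mod 5107)
3037^32 ≡ 2779^2 = 7722841 ≡ 1057 (mod 5107)
3037^64 ≡ 1057^2 = 1117249 ≡ 3923 (mod 5107)
3037^128 ≡ 3923^2 = 15389929 ≡ 2538 (mod 5107)
3037^256 ≡ 2538^2 = 6441444 ≡ 1517 (mod 5107)
3037^512 ≡ 1517^2 = 2301289 ≡ 3139 (mod 5107)
3037^1024 ≡ 3139^2 = 9853321 ≡ 1918 (mod 5107)
3037^1776 = 3037^1024 · 3037^512 · 3037^128 · 3037^64 · 3037^32 · 3037^16 ≡ 1918 · 3139 · 2538 · 3923 · 1057 · 2779 (mod 5107).
Accumulate the product:
1918 · 3139 = 6020602 ≡ 4556
4556 · 2538 = 11563128 ≡ 880
880 · 3923 = 3452240 ≡ 5015
5015 · 1057 = 5300855 ≡ 4896
4896 · 2779 = 13605984 ≡ 936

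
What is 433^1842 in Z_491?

By square-and-multiply:
1842 in binary is 11100110010, i.e. 1842 = 1024 + 512 + 256 + 32 + 16 + 2.
433^1 ≡ 433 (mod 491)
433^2 ≡ 433^2 = 187489 ≡ 418 (mod 491)
433^4 ≡ 418^2 = 174724 ≡ 419 (mod 491)
433^8 ≡ 419^2 = 175561 ≡ 274 (mod 491)
433^16 ≡ 274^2 = 75076 ≡ 444 (mod 491)
433^32 ≡ 444^2 = 197136 ≡ 245 (mod 491)
433^64 ≡ 245^2 = 60025 ≡ 123 (mod 491)
433^128 ≡ 123^2 = 15129 ≡ 399 (mod 491)
433^256 ≡ 399^2 = 159201 ≡ 117 (mod 491)
433^512 ≡ 117^2 = 13689 ≡ 432 (mod 491)
433^1024 ≡ 432^2 = 186624 ≡ 44 (mod 491)
433^1842 = 433^1024 × 433^512 × 433^256 × 433^32 × 433^16 × 433^2 ≡ 44 × 432 × 117 × 245 × 444 × 418 (mod 491).
Accumulate the product:
44 × 432 = 19008 ≡ 350
350 × 117 = 40950 ≡ 197
197 × 245 = 48265 ≡ 147
147 × 444 = 65268 ≡ 456
456 × 418 = 190608 ≡ 100

100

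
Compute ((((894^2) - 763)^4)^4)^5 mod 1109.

167

(894)^2 ≡ 756 (mod 1109)
756 - 763 = -7 ≡ 1102 (mod 1109)
(1102)^4 ≡ 183 (mod 1109)
(183)^4 ≡ 274 (mod 1109)
(274)^5 ≡ 167 (mod 1109)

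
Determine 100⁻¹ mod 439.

Apply the Euclidean algorithm and back-substitute:
439 = 4*100 + 39
100 = 2*39 + 22
39 = 1*22 + 17
22 = 1*17 + 5
17 = 3*5 + 2
5 = 2*2 + 1
2 = 2*1 + 0
gcd(100, 439) = 1, so the inverse exists.
Back-substitute for 1:
1 = 1*5 − 2*2
  = −2*17 + 7*5
  = 7*22 − 9*17
  = −9*39 + 16*22
  = 16*100 − 41*39
  = −41*439 + 180*100
So 100⁻¹ ≡ 180 (mod 439).

180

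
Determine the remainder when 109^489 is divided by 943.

109^1 ≡ 109 (mod 943)
109^2 ≡ 109^2 = 11881 ≡ 565 (mod 943)
109^4 ≡ 565^2 = 319225 ≡ 491 (mod 943)
109^8 ≡ 491^2 = 241081 ≡ 616 (mod 943)
109^16 ≡ 616^2 = 379456 ≡ 370 (mod 943)
109^32 ≡ 370^2 = 136900 ≡ 165 (mod 943)
109^64 ≡ 165^2 = 27225 ≡ 821 (mod 943)
109^128 ≡ 821^2 = 674041 ≡ 739 (mod 943)
109^256 ≡ 739^2 = 546121 ≡ 124 (mod 943)
109^489 = 109^256 × 109^128 × 109^64 × 109^32 × 109^8 × 109^1 ≡ 124 × 739 × 821 × 165 × 616 × 109 (mod 943).
Accumulate the product:
124 × 739 = 91636 ≡ 165
165 × 821 = 135465 ≡ 616
616 × 165 = 101640 ≡ 739
739 × 616 = 455224 ≡ 698
698 × 109 = 76082 ≡ 642

642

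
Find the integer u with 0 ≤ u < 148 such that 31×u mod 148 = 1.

43

By the extended Euclidean algorithm:
148 = 4*31 + 24
31 = 1*24 + 7
24 = 3*7 + 3
7 = 2*3 + 1
3 = 3*1 + 0
gcd(31, 148) = 1, so the inverse exists.
Bézout: 1 = −9*148 + 43*31.
So 31⁻¹ ≡ 43 (mod 148).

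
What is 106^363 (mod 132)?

By square-and-multiply:
363 in binary is 101101011, i.e. 363 = 256 + 64 + 32 + 8 + 2 + 1.
106^1 ≡ 106 (mod 132)
106^2 ≡ 106^2 = 11236 ≡ 16 (mod 132)
106^4 ≡ 16^2 = 256 ≡ 124 (mod 132)
106^8 ≡ 124^2 = 15376 ≡ 64 (mod 132)
106^16 ≡ 64^2 = 4096 ≡ 4 (mod 132)
106^32 ≡ 4^2 = 16 (mod 132)
106^64 ≡ 16^2 = 256 ≡ 124 (mod 132)
106^128 ≡ 124^2 = 15376 ≡ 64 (mod 132)
106^256 ≡ 64^2 = 4096 ≡ 4 (mod 132)
106^363 = 106^256 · 106^64 · 106^32 · 106^8 · 106^2 · 106^1 ≡ 4 · 124 · 16 · 64 · 16 · 106 (mod 132).
Accumulate the product:
4 · 124 = 496 ≡ 100
100 · 16 = 1600 ≡ 16
16 · 64 = 1024 ≡ 100
100 · 16 = 1600 ≡ 16
16 · 106 = 1696 ≡ 112

112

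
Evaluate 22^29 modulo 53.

5

By square-and-multiply:
29 in binary is 11101, i.e. 29 = 16 + 8 + 4 + 1.
22^1 ≡ 22 (mod 53)
22^2 ≡ 22^2 = 484 ≡ 7 (mod 53)
22^4 ≡ 7^2 = 49 (mod 53)
22^8 ≡ 49^2 = 2401 ≡ 16 (mod 53)
22^16 ≡ 16^2 = 256 ≡ 44 (mod 53)
22^29 = 22^16 * 22^8 * 22^4 * 22^1 ≡ 44 * 16 * 49 * 22 (mod 53).
Accumulate the product:
44 * 16 = 704 ≡ 15
15 * 49 = 735 ≡ 46
46 * 22 = 1012 ≡ 5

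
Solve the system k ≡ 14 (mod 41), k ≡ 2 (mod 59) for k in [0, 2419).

1654

41⁻¹ mod 59: 41×36 ≡ 1 (mod 59), so 41⁻¹ ≡ 36.
k = 14 + 41×((2 − 14)×36 mod 59) = 14 + 41×40 = 1654.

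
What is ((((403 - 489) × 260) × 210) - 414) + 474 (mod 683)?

85

403 - 489 = -86 ≡ 597 (mod 683)
597 × 260 = 155220 ≡ 179 (mod 683)
179 × 210 = 37590 ≡ 25 (mod 683)
25 - 414 = -389 ≡ 294 (mod 683)
294 + 474 = 768 ≡ 85 (mod 683)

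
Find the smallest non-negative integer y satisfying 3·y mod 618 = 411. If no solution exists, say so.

gcd(3, 618) = 3, and 3 | 411, so solutions exist.
Divide through by 3: 1·y = 137 (mod 206).
1⁻¹ ≡ 1 (mod 206).
y ≡ 1·137 ≡ 137 (mod 206).
The smallest non-negative solution is y = 137.

137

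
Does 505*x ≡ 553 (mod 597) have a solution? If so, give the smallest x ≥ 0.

286

gcd(505, 597) = 1, so a unique solution mod 597 exists.
505⁻¹ ≡ 292 (mod 597).
x ≡ 292*553 ≡ 286 (mod 597).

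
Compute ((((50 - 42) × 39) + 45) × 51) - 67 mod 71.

50 - 42 = 8
8 × 39 = 312 ≡ 28 (mod 71)
28 + 45 = 73 ≡ 2 (mod 71)
2 × 51 = 102 ≡ 31 (mod 71)
31 - 67 = -36 ≡ 35 (mod 71)

35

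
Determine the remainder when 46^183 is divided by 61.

Using repeated squaring:
183 in binary is 10110111, i.e. 183 = 128 + 32 + 16 + 4 + 2 + 1.
46^1 ≡ 46 (mod 61)
46^2 ≡ 46^2 = 2116 ≡ 42 (mod 61)
46^4 ≡ 42^2 = 1764 ≡ 56 (mod 61)
46^8 ≡ 56^2 = 3136 ≡ 25 (mod 61)
46^16 ≡ 25^2 = 625 ≡ 15 (mod 61)
46^32 ≡ 15^2 = 225 ≡ 42 (mod 61)
46^64 ≡ 42^2 = 1764 ≡ 56 (mod 61)
46^128 ≡ 56^2 = 3136 ≡ 25 (mod 61)
46^183 = 46^128 * 46^32 * 46^16 * 46^4 * 46^2 * 46^1 ≡ 25 * 42 * 15 * 56 * 42 * 46 (mod 61).
Accumulate the product:
25 * 42 = 1050 ≡ 13
13 * 15 = 195 ≡ 12
12 * 56 = 672 ≡ 1
1 * 42 = 42
42 * 46 = 1932 ≡ 41

41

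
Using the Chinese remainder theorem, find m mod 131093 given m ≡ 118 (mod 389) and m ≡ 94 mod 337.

389⁻¹ mod 337: 389*175 ≡ 1 (mod 337), so 389⁻¹ ≡ 175.
m = 118 + 389*((94 − 118)*175 mod 337) = 118 + 389*181 = 70527.

70527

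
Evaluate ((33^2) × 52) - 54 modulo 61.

(33)^2 ≡ 52 (mod 61)
52 × 52 = 2704 ≡ 20 (mod 61)
20 - 54 = -34 ≡ 27 (mod 61)

27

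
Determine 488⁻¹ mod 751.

494

By the extended Euclidean algorithm:
751 = 1·488 + 263
488 = 1·263 + 225
263 = 1·225 + 38
225 = 5·38 + 35
38 = 1·35 + 3
35 = 11·3 + 2
3 = 1·2 + 1
2 = 2·1 + 0
gcd(488, 751) = 1, so the inverse exists.
Back-substitute for 1:
1 = 1·3 − 1·2
  = −1·35 + 12·3
  = 12·38 − 13·35
  = −13·225 + 77·38
  = 77·263 − 90·225
  = −90·488 + 167·263
  = 167·751 − 257·488
So 488⁻¹ ≡ −257 ≡ 494 (mod 751).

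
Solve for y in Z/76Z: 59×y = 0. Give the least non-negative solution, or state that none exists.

gcd(59, 76) = 1, so a unique solution mod 76 exists.
59⁻¹ ≡ 67 (mod 76).
y ≡ 67×0 ≡ 0 (mod 76).

0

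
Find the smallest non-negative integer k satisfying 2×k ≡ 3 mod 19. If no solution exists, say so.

gcd(2, 19) = 1, so a unique solution mod 19 exists.
2⁻¹ ≡ 10 (mod 19).
k ≡ 10×3 ≡ 11 (mod 19).

11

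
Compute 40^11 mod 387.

Using repeated squaring:
11 in binary is 1011, i.e. 11 = 8 + 2 + 1.
40^1 ≡ 40 (mod 387)
40^2 ≡ 40^2 = 1600 ≡ 52 (mod 387)
40^4 ≡ 52^2 = 2704 ≡ 382 (mod 387)
40^8 ≡ 382^2 = 145924 ≡ 25 (mod 387)
40^11 = 40^8 · 40^2 · 40^1 ≡ 25 · 52 · 40 (mod 387).
Accumulate the product:
25 · 52 = 1300 ≡ 139
139 · 40 = 5560 ≡ 142

142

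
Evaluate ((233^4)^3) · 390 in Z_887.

524

(233)^4 ≡ 305 (mod 887)
(305)^3 ≡ 156 (mod 887)
156 · 390 = 60840 ≡ 524 (mod 887)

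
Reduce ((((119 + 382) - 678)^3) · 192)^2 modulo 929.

679

119 + 382 = 501
501 - 678 = -177 ≡ 752 (mod 929)
(752)^3 ≡ 897 (mod 929)
897 · 192 = 172224 ≡ 359 (mod 929)
(359)^2 ≡ 679 (mod 929)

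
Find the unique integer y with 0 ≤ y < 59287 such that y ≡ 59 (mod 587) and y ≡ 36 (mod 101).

38214

587⁻¹ mod 101: 587·85 ≡ 1 (mod 101), so 587⁻¹ ≡ 85.
y = 59 + 587·((36 − 59)·85 mod 101) = 59 + 587·65 = 38214.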